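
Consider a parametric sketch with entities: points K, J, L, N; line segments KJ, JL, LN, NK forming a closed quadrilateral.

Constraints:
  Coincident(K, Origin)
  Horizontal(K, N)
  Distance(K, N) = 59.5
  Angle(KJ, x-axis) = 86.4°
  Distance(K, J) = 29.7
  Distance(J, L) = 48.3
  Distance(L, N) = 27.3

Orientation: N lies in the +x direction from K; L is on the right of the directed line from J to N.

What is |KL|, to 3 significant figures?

33.9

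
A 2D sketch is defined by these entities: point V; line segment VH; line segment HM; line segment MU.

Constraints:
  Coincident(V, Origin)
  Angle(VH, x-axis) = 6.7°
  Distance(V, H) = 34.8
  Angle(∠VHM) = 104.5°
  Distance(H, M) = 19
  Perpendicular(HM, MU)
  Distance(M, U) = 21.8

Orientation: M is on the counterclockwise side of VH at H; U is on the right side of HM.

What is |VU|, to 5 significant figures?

62.027

V is at the origin; VH runs at 6.7° with length 34.8, so H = 34.8·(cos 6.7°, sin 6.7°) = (34.562, 4.0601). ∠VHM = 104.5°, so HM runs at 6.7° + (180° − 104.5°) = 82.200° from the x-axis; with |HM| = 19.0, M = H + 19.0·(cos 82.200°, sin 82.200°) = (37.141, 22.884). HM is perpendicular to MU; with |MU| = 21.8 on the right of HM, U = M + 21.8·(0.99075, -0.13572) = (58.739, 19.926). Then |VU| = |U − V| = 62.027.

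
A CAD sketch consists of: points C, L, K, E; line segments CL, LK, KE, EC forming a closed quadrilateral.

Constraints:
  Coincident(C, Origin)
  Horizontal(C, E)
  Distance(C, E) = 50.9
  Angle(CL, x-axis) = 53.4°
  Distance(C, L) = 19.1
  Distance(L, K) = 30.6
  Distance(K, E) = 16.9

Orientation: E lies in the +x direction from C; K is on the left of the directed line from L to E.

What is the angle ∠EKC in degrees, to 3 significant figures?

103°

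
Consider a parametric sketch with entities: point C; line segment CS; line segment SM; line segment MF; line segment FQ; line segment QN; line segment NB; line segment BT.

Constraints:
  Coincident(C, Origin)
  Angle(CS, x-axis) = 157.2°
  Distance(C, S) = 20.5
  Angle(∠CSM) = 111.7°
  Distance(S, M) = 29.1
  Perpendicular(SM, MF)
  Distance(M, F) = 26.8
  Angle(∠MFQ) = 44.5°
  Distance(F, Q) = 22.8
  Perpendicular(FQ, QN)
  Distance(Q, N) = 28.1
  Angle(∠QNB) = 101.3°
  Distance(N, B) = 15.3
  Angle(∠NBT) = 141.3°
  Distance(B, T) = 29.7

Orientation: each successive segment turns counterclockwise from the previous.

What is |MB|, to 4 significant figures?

16.73

The perpendicularity gives QN at right angles to FQ, so QN runs at -179.0°; with |QN| = 28.1, N = (-48.67, -9.290). ∠QNB = 101.3° gives NB at -100.3° from the x-axis; with |NB| = 15.3, B = (-51.41, -24.34). Then |MB| = |B − M| = 16.73.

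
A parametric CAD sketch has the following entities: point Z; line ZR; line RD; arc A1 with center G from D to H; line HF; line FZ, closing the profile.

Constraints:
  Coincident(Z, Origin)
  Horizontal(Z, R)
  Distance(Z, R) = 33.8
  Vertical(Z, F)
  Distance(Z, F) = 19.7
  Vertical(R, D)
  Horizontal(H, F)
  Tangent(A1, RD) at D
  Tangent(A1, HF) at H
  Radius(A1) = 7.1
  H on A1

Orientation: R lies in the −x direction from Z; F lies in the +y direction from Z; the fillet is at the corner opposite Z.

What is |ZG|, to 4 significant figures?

29.52

Z is at the origin; Z and R share the same y with |ZR| = 33.8 and R on the −x side, so R = (-33.80, 0.000). ZF is vertical with |ZF| = 19.7 and F on the +y side, so F = (0.000, 19.70). The virtual corner opposite Z is at (-33.80, 19.70). A1 meets RD tangentially, so GD is at right angles to RD and A1 meets HF tangentially, so GH is at right angles to HF, with radius 7.1, so the center G sits 7.1 in from both sides at G = (-26.70, 12.60). Then |ZG| = |G − Z| = 29.52.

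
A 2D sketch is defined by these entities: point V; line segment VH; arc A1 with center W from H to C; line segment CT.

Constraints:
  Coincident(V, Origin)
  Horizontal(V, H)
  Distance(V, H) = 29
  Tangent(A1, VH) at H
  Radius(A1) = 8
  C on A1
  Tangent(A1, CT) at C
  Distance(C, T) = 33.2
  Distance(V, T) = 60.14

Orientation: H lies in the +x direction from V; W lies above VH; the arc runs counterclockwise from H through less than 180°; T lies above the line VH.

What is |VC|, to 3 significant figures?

36.9

V is at the origin; V and H share the same y with |VH| = 29.0 and H on the +x side, so H = (29.0, 0.00). Since A1 is tangent to VH there, WH ⟂ VH, so W = H + (0, 8) = (29.0, 8.00). Since WC ⟂ CT (tangency), |WT| = √(8.0² + 33.2²) = 34.2 regardless of where C sits on A1. So T lies on both circle(V, 60.14) and circle(W, 34.2); the above-VH intersection is T = (47.8, 36.5). C is the foot of the tangent from T: C = (36.5, 5.29).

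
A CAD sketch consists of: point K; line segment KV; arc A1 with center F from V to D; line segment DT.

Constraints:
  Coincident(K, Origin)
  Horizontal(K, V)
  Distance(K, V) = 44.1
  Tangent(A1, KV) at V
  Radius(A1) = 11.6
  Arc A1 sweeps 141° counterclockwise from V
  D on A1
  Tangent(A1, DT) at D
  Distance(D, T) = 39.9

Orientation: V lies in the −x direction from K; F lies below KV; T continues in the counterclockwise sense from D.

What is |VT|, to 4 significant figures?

51.51

K is at the origin; KV is horizontal with |KV| = 44.1 and V on the −x side, so V = (-44.10, 0.000). Since A1 is tangent to KV there, FV ⟂ KV, so F = V + (0, -11.6) = (-44.10, -11.60). On A1, V sits at bearing 90° from F; a 141° counterclockwise sweep puts D at bearing 231°, so D = F + 11.6·(cos 231°, sin 231°) = (-51.40, -20.61). The tangent condition forces FD to be normal to DT, so DT runs along (−sin 231°, cos 231°); with |DT| = 39.9, T = (-20.39, -45.72). Then |VT| = |T − V| = 51.51.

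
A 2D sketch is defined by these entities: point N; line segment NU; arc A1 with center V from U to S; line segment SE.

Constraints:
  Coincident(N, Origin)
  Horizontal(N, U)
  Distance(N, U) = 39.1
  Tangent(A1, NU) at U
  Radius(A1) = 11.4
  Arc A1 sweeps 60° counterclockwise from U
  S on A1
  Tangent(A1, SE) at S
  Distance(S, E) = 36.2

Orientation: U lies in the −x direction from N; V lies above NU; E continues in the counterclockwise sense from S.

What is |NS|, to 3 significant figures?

29.8

Since A1 is tangent to NU there, VU ⟂ NU, so V = U + (0, 11.4) = (-39.1, 11.4). On A1, U sits at bearing -90° from V; a 60° counterclockwise sweep puts S at bearing -30°, so S = V + 11.4·(cos -30°, sin -30°) = (-29.2, 5.70). Then |NS| = |S − N| = 29.8.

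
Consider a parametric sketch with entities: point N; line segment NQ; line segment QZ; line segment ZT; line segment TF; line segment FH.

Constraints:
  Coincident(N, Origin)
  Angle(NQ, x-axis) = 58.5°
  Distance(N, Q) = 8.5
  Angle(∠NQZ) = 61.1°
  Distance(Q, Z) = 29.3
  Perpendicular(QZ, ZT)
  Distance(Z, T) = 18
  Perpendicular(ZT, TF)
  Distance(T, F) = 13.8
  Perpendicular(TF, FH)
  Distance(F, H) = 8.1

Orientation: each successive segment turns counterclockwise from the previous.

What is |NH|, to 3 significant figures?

11.7

N is at the origin; NQ runs at 58.5° with length 8.5, so Q = (4.44, 7.25). ∠NQZ = 61.1° gives QZ at 177° from the x-axis; with |QZ| = 29.3, Z = (-24.8, 8.58). The perpendicularity gives ZT at right angles to QZ, so ZT runs at -92.6°; with |ZT| = 18.0, T = (-25.6, -9.40). ZT ⟂ TF, so TF runs at -2.60°; with |TF| = 13.8, F = (-11.9, -10.0). The perpendicularity gives FH at right angles to TF, so FH runs at 87.4°; with |FH| = 8.1, H = (-11.5, -1.94). Then |NH| = |H − N| = 11.7.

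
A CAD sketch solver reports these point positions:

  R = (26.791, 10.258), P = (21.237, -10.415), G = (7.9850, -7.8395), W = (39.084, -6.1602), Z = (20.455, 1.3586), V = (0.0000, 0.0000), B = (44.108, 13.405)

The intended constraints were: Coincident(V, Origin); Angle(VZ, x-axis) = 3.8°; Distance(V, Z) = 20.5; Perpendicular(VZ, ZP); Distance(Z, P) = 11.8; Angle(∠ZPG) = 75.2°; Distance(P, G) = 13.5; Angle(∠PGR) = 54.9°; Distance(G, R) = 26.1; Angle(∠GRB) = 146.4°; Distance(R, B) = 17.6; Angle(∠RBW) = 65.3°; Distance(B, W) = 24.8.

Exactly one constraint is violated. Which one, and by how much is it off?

Distance(B, W) = 24.8 — off by 4.60.

V = (0.00, 0.00) ✓; VZ at 3.800° ✓; |VZ| = 20.50 ✓; ∠(VZ, ZP) = 90.00° ✓; |ZP| = 11.80 ✓; ∠ZPG = 75.20° ✓; |PG| = 13.50 ✓; ∠PGR = 54.90° ✓; |GR| = 26.10 ✓; ∠GRB = 146.4° ✓; |RB| = 17.60 ✓; ∠RBW = 65.30° ✓; |BW| = 20.20 ✗.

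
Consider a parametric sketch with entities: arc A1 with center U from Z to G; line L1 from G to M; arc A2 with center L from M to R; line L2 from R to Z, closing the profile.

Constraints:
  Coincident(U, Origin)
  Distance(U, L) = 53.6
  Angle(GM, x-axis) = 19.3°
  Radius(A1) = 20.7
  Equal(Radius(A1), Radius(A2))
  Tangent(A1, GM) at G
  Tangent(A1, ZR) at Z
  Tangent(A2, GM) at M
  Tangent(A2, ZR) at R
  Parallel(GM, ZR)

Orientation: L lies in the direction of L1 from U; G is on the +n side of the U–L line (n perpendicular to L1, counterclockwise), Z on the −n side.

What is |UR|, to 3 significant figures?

57.5

The slot axis is L1's direction at 19.3°, so u = (cos 19.3°, sin 19.3°) = (0.944, 0.331) and n = (−sin 19.3°, cos 19.3°) = (-0.331, 0.944). U is at the origin and L lies 53.6 along u from U, so L = 53.6·u = (50.6, 17.7). Tangency of A1 to both parallel lines with radius 20.7 puts G and Z at U ± 20.7·n: G = (-6.84, 19.5), Z = (6.84, -19.5). Equal radii place M and R the same way about L: M = L + 20.7·n = (43.7, 37.3), R = L − 20.7·n = (57.4, -1.82). Then |UR| = |R − U| = 57.5.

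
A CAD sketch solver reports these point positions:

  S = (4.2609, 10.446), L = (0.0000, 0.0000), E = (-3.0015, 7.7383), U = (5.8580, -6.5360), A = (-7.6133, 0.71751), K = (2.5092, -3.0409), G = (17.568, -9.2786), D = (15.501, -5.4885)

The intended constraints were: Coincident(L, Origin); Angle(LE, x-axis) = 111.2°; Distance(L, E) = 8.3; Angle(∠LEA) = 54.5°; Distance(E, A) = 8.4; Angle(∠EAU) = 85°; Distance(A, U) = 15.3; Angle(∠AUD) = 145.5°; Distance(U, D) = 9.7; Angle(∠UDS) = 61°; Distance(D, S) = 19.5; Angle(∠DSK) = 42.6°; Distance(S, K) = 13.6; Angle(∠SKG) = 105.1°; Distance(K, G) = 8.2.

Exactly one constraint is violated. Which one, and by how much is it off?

Distance(K, G) = 8.2 — off by 8.10.

L = (0.00, 0.00) ✓; LE at 111.2° ✓; |LE| = 8.300 ✓; ∠LEA = 54.50° ✓; |EA| = 8.400 ✓; ∠EAU = 85.00° ✓; |AU| = 15.30 ✓; ∠AUD = 145.5° ✓; |UD| = 9.700 ✓; ∠UDS = 61.00° ✓; |DS| = 19.50 ✓; ∠DSK = 42.60° ✓; |SK| = 13.60 ✓; ∠SKG = 105.1° ✓; |KG| = 16.30 ✗.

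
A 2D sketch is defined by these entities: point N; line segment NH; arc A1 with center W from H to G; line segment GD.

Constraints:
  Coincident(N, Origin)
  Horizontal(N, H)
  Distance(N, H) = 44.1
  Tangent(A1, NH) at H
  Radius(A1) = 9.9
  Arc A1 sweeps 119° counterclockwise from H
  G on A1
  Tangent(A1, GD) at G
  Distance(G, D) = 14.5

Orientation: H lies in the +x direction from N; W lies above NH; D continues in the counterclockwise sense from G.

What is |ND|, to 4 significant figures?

53.30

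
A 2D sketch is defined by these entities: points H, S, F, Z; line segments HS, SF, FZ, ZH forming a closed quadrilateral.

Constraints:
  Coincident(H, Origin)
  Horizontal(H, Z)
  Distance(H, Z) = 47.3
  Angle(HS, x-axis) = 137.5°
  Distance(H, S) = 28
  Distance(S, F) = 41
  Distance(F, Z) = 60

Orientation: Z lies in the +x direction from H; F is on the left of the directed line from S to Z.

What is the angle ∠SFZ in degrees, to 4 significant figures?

86.42°

Checks: |SF| = 41.00 ✓; |FZ| = 60.00 ✓.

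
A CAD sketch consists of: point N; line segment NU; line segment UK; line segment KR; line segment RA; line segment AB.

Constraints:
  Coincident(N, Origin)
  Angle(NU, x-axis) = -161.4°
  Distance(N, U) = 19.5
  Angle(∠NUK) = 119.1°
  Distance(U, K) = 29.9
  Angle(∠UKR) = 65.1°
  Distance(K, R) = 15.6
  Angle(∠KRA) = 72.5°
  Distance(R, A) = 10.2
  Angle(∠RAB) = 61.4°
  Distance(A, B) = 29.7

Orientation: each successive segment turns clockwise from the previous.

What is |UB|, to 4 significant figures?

43.95

∠KRA = 72.5° gives RA at -84.70° from the x-axis; with |RA| = 10.2, A = (-25.27, 9.792). ∠RAB = 61.4° gives AB at 156.7° from the x-axis; with |AB| = 29.7, B = (-52.55, 21.54). Then |UB| = |B − U| = 43.95.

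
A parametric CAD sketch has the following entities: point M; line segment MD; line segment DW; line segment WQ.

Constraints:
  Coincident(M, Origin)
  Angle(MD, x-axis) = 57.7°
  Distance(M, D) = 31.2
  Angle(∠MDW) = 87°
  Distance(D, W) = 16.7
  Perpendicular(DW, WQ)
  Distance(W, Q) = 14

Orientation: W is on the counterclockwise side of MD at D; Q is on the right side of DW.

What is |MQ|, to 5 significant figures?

47.605

M is at the origin; MD runs at 57.7° with length 31.2, so D = 31.2·(cos 57.7°, sin 57.7°) = (16.672, 26.372). ∠MDW = 87.0°, so DW runs at 57.7° + (180° − 87.0°) = 150.70° from the x-axis; with |DW| = 16.7, W = D + 16.7·(cos 150.70°, sin 150.70°) = (2.1082, 34.545). The perpendicularity gives WQ at right angles to DW; with |WQ| = 14.0 on the right of DW, Q = W + 14.0·(0.48938, 0.87207) = (8.9596, 46.754). Then |MQ| = |Q − M| = 47.605.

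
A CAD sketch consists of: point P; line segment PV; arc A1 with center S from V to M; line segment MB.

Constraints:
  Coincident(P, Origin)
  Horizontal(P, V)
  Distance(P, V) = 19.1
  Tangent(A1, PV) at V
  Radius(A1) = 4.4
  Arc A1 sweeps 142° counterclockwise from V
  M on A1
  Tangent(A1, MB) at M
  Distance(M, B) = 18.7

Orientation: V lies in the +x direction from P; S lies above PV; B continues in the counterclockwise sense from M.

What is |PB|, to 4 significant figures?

20.63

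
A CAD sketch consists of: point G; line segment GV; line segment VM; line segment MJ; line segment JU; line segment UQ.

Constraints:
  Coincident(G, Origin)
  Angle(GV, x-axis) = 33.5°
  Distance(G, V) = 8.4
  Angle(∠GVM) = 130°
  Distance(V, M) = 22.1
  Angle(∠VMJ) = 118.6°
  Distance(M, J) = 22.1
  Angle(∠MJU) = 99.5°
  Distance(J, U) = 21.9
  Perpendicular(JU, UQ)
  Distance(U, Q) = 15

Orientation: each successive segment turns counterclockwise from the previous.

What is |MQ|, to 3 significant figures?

26.4

∠MJU = 99.5° gives JU at -135° from the x-axis; with |JU| = 21.9, U = (-24.0, 23.7). The perpendicularity gives UQ at right angles to JU, so UQ runs at -44.6°; with |UQ| = 15.0, Q = (-13.3, 13.2). Then |MQ| = |Q − M| = 26.4.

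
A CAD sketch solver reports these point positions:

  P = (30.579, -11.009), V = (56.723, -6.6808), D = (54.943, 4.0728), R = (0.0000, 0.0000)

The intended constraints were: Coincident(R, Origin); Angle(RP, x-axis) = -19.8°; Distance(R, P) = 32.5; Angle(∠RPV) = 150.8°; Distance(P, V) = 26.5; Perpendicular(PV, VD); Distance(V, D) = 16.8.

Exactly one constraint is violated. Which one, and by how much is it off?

Distance(V, D) = 16.8 — off by 5.90.

R = (0.00, 0.00) ✓; RP at -19.80° ✓; |RP| = 32.50 ✓; ∠RPV = 150.8° ✓; |PV| = 26.50 ✓; ∠(PV, VD) = 90.00° ✓; |VD| = 10.90 ✗.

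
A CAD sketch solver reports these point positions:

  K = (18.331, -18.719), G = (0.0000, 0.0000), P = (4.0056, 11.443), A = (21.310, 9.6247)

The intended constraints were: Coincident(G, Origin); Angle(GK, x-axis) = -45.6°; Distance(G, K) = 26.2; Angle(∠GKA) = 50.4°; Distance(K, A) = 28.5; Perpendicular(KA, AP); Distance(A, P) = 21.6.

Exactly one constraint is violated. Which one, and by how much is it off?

Distance(A, P) = 21.6 — off by 4.20.

G = (0.00, 0.00) ✓; GK at -45.60° ✓; |GK| = 26.20 ✓; ∠GKA = 50.40° ✓; |KA| = 28.50 ✓; ∠(KA, AP) = 90.00° ✓; |AP| = 17.40 ✗.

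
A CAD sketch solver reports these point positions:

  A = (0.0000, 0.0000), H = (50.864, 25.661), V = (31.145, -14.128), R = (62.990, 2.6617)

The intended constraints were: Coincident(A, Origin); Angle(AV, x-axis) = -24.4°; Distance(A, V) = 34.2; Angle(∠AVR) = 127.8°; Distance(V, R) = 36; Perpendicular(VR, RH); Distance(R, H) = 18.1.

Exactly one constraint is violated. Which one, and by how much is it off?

Distance(R, H) = 18.1 — off by 7.90.

A = (0.00, 0.00) ✓; AV at -24.40° ✓; |AV| = 34.20 ✓; ∠AVR = 127.8° ✓; |VR| = 36.00 ✓; ∠(VR, RH) = 90.00° ✓; |RH| = 26.00 ✗.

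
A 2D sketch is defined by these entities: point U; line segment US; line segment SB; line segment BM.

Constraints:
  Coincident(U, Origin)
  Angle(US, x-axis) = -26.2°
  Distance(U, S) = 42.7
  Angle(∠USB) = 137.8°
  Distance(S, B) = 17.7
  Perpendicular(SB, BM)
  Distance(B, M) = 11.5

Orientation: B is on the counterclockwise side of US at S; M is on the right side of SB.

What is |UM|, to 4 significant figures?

63.63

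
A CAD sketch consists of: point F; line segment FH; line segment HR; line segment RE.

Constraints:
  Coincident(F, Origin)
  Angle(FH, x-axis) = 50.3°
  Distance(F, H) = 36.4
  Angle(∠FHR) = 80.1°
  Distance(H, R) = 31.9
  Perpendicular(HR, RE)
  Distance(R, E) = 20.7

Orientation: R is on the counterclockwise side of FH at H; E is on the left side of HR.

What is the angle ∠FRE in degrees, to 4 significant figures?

35.57°

F is at the origin; FH runs at 50.3° with length 36.4, so H = 36.4·(cos 50.3°, sin 50.3°) = (23.25, 28.01). ∠FHR = 80.1°, so HR runs at 50.3° + (180° − 80.1°) = 150.2° from the x-axis; with |HR| = 31.9, R = H + 31.9·(cos 150.2°, sin 150.2°) = (-4.431, 43.86). The perpendicularity gives RE at right angles to HR; with |RE| = 20.7 on the left of HR, E = R + 20.7·(-0.4970, -0.8678) = (-14.72, 25.90). Then cos ∠FRE = RF·RE / (|RF||RE|), giving 35.57°.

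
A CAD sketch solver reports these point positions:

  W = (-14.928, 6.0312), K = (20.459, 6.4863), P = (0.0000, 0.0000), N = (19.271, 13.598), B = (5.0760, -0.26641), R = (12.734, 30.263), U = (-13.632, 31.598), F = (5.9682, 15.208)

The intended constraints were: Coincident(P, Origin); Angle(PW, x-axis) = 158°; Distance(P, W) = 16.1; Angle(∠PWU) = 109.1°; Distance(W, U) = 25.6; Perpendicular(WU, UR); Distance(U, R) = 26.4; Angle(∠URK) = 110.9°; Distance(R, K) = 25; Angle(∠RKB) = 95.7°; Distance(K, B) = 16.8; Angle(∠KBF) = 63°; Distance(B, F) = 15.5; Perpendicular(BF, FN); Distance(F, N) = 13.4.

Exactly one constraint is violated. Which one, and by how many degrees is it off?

Perpendicular(BF, FN) — off by 3.60°.

P = (0.00, 0.00) ✓; PW at 158.0° ✓; |PW| = 16.10 ✓; ∠PWU = 109.1° ✓; |WU| = 25.60 ✓; ∠(WU, UR) = 90.00° ✓; |UR| = 26.40 ✓; ∠URK = 110.9° ✓; |RK| = 25.00 ✓; ∠RKB = 95.70° ✓; |KB| = 16.80 ✓; ∠KBF = 63.00° ✓; |BF| = 15.50 ✓; ∠(BF, FN) = 93.60° ✗; |FN| = 13.40 ✓.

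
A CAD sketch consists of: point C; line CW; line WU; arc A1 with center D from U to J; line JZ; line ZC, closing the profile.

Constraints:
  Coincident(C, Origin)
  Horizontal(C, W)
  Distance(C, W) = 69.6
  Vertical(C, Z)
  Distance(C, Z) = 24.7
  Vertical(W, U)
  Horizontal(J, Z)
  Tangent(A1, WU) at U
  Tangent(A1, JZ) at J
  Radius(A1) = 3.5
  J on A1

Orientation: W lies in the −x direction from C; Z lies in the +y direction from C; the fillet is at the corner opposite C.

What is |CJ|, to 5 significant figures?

70.564

The virtual corner opposite C is at (-69.600, 24.700). Tangency of A1 to WU means the radius DU is perpendicular to WU and since A1 is tangent to JZ there, DJ ⟂ JZ, with radius 3.5, so the center D sits 3.5 in from both sides at D = (-66.100, 21.200). That places the tangent points at U = (-69.600, 21.200) on WU and J = (-66.100, 24.700) on JZ. Then |CJ| = |J − C| = 70.564.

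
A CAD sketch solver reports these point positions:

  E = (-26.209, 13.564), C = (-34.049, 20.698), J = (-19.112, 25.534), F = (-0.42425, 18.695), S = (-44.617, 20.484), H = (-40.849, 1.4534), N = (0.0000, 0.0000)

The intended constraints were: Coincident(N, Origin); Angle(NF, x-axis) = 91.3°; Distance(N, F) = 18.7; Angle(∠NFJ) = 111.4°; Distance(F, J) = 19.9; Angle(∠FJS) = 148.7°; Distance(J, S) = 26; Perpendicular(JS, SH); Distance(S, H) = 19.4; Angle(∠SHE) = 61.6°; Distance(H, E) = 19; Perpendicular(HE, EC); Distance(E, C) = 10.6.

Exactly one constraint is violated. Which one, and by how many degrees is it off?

Perpendicular(HE, EC) — off by 8.10°.

N = (0.00, 0.00) ✓; NF at 91.30° ✓; |NF| = 18.70 ✓; ∠NFJ = 111.4° ✓; |FJ| = 19.90 ✓; ∠FJS = 148.7° ✓; |JS| = 26.00 ✓; ∠(JS, SH) = 90.00° ✓; |SH| = 19.40 ✓; ∠SHE = 61.60° ✓; |HE| = 19.00 ✓; ∠(HE, EC) = 98.10° ✗; |EC| = 10.60 ✓.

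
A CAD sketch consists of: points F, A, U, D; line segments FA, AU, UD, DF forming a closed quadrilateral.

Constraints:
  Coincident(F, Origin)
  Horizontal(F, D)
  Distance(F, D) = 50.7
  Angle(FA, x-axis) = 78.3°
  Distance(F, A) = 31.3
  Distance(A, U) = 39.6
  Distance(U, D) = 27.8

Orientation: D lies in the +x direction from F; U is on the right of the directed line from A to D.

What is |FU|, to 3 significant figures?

23.9

F is at the origin; FD is horizontal with |FD| = 50.7 and D in +x, so D = (50.7, 0). FA runs at 78.3° with |FA| = 31.3, so A = (6.35, 30.6). U is determined by |AU| = 39.6 and |UD| = 27.8 together: it lies at the intersection of circle(A, 39.6) and circle(D, 27.8). With |AD| = 53.9, the foot of the radical line on AD is 34.3 from A and the perpendicular offset is √(39.6² − 34.3²) = 19.7. Taking the right-of-AD solution: U = (23.4, -5.10).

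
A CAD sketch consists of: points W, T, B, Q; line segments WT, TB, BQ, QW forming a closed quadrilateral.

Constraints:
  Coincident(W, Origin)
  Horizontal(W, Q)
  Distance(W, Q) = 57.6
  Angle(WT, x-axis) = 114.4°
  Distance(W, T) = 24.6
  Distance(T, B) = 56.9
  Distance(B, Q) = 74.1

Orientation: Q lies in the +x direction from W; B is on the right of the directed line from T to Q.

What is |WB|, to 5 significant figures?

35.373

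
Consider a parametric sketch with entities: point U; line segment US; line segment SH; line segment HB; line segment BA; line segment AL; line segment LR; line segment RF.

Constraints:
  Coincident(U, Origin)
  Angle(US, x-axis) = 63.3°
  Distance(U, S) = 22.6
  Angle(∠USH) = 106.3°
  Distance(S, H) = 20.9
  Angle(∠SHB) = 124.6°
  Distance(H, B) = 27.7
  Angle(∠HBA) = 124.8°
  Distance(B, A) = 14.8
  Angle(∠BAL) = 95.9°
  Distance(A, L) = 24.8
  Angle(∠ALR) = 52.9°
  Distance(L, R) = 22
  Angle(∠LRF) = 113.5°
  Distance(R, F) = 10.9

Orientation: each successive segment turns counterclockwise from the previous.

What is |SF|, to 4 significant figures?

40.72

∠ALR = 52.9° gives LR at 98.80° from the x-axis; with |LR| = 22.0, R = (-19.35, 24.80). ∠LRF = 113.5° gives RF at 165.3° from the x-axis; with |RF| = 10.9, F = (-29.90, 27.56). Then |SF| = |F − S| = 40.72.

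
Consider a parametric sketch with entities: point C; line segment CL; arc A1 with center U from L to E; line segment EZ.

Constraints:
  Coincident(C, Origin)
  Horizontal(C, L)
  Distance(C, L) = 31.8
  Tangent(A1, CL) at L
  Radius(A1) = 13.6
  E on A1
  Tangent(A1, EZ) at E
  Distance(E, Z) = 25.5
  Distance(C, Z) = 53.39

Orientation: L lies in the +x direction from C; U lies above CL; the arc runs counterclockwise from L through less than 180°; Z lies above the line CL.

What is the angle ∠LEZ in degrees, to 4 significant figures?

121.5°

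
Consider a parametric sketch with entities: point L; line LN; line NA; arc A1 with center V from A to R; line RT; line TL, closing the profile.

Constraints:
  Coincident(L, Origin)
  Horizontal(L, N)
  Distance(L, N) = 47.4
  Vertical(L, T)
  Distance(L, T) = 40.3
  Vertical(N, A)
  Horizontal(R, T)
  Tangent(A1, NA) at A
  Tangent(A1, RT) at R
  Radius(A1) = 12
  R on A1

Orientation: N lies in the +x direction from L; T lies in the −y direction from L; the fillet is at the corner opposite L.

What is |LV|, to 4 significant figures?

45.32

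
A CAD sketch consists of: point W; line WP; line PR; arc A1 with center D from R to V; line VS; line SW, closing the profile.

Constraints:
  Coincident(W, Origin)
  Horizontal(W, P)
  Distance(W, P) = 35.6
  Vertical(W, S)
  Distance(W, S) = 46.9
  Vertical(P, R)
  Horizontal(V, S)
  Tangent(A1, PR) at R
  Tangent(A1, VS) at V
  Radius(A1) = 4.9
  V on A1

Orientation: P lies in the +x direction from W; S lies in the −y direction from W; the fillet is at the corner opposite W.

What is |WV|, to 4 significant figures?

56.05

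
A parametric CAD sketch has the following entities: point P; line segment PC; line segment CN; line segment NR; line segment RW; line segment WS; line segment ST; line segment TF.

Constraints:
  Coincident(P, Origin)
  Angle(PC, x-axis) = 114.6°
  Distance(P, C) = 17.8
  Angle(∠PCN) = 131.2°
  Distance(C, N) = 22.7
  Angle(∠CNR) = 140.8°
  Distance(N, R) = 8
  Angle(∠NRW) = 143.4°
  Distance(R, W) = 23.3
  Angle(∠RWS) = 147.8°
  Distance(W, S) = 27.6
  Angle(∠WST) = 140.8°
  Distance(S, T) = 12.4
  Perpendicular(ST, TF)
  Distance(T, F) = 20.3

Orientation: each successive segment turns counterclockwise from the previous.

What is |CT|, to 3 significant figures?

62.6

P is at the origin; PC runs at 114.6° with length 17.8, so C = (-7.41, 16.2). ∠PCN = 131.2° gives CN at 163° from the x-axis; with |CN| = 22.7, N = (-29.2, 22.7). ∠CNR = 140.8° gives NR at -157° from the x-axis; with |NR| = 8.0, R = (-36.5, 19.6). ∠NRW = 143.4° gives RW at -121° from the x-axis; with |RW| = 23.3, W = (-48.5, -0.419). ∠RWS = 147.8° gives WS at -88.6° from the x-axis; with |WS| = 27.6, S = (-47.8, -28.0). ∠WST = 140.8° gives ST at -49.4° from the x-axis; with |ST| = 12.4, T = (-39.7, -37.4). Then |CT| = |T − C| = 62.6.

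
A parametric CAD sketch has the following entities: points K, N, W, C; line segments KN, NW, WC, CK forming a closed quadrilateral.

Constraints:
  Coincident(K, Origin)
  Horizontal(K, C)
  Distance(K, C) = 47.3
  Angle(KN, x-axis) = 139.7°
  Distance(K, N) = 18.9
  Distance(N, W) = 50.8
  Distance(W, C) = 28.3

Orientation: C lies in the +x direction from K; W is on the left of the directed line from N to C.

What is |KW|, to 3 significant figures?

42.9

K is at the origin; KC is horizontal with |KC| = 47.3 and C in +x, so C = (47.3, 0). KN runs at 139.7° with |KN| = 18.9, so N = (-14.4, 12.2). W is determined by |NW| = 50.8 and |WC| = 28.3 together: it lies at the intersection of circle(N, 50.8) and circle(C, 28.3). With |NC| = 62.9, the foot of the radical line on NC is 45.6 from N and the perpendicular offset is √(50.8² − 45.6²) = 22.4. Taking the left-of-NC solution: W = (34.7, 25.3).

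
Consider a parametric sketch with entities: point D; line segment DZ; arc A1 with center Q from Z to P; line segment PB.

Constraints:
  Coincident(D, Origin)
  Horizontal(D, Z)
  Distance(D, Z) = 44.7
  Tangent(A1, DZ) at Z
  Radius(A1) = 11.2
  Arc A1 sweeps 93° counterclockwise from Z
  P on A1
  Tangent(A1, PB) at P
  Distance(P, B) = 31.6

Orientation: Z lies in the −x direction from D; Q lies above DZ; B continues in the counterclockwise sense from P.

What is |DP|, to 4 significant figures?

35.53

D is at the origin; DZ is horizontal with |DZ| = 44.7 and Z on the −x side, so Z = (-44.70, 0.000). The tangent condition forces QZ to be normal to DZ, so Q = Z + (0, 11.2) = (-44.70, 11.20). On A1, Z sits at bearing -90° from Q; a 93° counterclockwise sweep puts P at bearing 3°, so P = Q + 11.2·(cos 3°, sin 3°) = (-33.52, 11.79). Then |DP| = |P − D| = 35.53.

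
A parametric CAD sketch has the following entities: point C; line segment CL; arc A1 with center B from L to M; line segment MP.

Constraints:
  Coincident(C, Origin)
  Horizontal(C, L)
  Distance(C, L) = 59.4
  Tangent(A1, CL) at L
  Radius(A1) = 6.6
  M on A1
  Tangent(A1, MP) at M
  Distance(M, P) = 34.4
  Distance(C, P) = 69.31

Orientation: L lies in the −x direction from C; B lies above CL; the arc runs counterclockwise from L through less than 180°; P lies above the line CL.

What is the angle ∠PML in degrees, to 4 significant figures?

132.7°

Checks: |BM| = 6.600 ✓; ∠(BM, MP) = 90.00° ✓; |MP| = 34.40 ✓; |CP| = 69.31 ✓.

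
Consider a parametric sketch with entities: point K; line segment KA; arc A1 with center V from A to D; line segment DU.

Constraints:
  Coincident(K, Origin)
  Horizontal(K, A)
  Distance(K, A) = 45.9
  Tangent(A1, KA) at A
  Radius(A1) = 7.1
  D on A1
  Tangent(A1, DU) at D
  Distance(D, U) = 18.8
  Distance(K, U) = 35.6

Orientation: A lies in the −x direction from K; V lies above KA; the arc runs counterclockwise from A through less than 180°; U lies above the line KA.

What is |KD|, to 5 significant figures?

40.017

Checks: |KA| = 45.90 ✓; |VD| = 7.100 ✓; ∠(VD, DU) = 90.00° ✓; |DU| = 18.80 ✓; |KU| = 35.60 ✓.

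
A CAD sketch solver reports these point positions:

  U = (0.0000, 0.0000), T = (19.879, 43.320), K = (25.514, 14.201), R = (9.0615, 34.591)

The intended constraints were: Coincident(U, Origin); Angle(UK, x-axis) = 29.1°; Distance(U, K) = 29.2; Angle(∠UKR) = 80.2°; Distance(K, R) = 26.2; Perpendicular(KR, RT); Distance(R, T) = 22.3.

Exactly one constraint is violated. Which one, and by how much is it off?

Distance(R, T) = 22.3 — off by 8.40.

U = (0.00, 0.00) ✓; UK at 29.10° ✓; |UK| = 29.20 ✓; ∠UKR = 80.20° ✓; |KR| = 26.20 ✓; ∠(KR, RT) = 90.00° ✓; |RT| = 13.90 ✗.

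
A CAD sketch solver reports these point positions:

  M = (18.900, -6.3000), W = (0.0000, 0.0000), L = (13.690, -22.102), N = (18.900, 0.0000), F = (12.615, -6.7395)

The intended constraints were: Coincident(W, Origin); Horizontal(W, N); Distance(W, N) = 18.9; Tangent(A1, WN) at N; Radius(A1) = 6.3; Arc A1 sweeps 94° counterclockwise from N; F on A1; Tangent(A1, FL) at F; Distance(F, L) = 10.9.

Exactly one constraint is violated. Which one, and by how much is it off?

Distance(F, L) = 10.9 — off by 4.50.

W = (0.00, 0.00) ✓; W.y = 0.00, N.y = 0.00 ✓; |WN| = 18.90 ✓; ∠(MN, NW) = 90.00° ✓; |MN| = 6.300 ✓; bearing(M→F) − bearing(M→N) = 94.00° ✓; |MF| = 6.300 ✓; ∠(MF, FL) = 90.00° ✓; |FL| = 15.40 ✗.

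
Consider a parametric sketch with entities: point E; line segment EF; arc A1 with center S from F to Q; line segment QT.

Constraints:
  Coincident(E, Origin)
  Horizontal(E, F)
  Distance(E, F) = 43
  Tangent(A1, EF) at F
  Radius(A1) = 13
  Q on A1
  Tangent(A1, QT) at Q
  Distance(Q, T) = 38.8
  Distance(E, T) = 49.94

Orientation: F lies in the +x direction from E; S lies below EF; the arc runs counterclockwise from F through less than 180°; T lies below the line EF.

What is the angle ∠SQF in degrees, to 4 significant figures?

53.66°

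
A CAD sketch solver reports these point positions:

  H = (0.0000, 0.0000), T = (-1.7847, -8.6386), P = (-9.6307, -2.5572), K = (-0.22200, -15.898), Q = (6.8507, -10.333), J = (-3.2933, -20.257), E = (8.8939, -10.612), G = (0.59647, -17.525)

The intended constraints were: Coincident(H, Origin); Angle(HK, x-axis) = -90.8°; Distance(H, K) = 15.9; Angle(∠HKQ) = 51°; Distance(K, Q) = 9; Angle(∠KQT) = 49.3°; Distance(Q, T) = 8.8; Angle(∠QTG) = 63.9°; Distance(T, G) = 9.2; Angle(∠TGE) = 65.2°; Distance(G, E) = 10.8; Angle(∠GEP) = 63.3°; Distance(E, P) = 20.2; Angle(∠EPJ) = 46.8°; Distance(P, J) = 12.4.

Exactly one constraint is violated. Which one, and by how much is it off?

Distance(P, J) = 12.4 — off by 6.40.

H = (0.00, 0.00) ✓; HK at -90.80° ✓; |HK| = 15.90 ✓; ∠HKQ = 51.00° ✓; |KQ| = 9.000 ✓; ∠KQT = 49.30° ✓; |QT| = 8.800 ✓; ∠QTG = 63.90° ✓; |TG| = 9.200 ✓; ∠TGE = 65.20° ✓; |GE| = 10.80 ✓; ∠GEP = 63.30° ✓; |EP| = 20.20 ✓; ∠EPJ = 46.80° ✓; |PJ| = 18.80 ✗.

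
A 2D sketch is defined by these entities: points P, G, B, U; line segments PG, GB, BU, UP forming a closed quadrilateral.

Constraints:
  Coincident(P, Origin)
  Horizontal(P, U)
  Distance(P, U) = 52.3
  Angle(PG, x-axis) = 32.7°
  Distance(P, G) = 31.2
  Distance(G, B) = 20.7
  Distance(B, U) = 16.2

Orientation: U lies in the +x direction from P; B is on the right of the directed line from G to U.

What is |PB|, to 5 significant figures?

36.178

Checks: |GB| = 20.70 ✓; |BU| = 16.20 ✓.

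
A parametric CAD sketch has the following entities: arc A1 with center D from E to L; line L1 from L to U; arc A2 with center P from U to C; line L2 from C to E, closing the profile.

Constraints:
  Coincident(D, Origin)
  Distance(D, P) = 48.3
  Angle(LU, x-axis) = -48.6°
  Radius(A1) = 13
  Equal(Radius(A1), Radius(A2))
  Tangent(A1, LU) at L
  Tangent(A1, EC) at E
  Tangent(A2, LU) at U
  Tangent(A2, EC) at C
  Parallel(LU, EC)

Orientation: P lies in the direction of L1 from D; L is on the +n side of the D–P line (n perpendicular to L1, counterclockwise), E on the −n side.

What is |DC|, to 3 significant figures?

50.0

The slot axis is L1's direction at -48.6°, so u = (cos -48.6°, sin -48.6°) = (0.661, -0.750) and n = (−sin -48.6°, cos -48.6°) = (0.750, 0.661). D is at the origin and P lies 48.3 along u from D, so P = 48.3·u = (31.9, -36.2). Tangency of A1 to both parallel lines with radius 13.0 puts L and E at D ± 13.0·n: L = (9.75, 8.60), E = (-9.75, -8.60). Equal radii place U and C the same way about P: U = P + 13.0·n = (41.7, -27.6), C = P − 13.0·n = (22.2, -44.8). Then |DC| = |C − D| = 50.0.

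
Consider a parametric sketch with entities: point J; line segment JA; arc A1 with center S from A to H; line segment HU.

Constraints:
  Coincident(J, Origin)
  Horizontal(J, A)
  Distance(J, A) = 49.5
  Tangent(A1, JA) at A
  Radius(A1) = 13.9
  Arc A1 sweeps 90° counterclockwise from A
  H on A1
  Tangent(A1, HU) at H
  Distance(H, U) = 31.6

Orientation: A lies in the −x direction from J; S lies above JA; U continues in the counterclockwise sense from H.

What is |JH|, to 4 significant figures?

38.22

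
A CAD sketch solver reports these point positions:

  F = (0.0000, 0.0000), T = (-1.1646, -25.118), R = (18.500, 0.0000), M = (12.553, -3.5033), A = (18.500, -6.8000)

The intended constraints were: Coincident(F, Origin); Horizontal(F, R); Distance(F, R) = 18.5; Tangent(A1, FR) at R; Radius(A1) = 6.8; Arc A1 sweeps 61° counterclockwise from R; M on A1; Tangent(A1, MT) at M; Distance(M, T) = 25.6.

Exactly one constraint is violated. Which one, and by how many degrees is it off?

Tangent(A1, MT) at M — off by 3.40°.

F = (0.00, 0.00) ✓; F.y = 0.00, R.y = 0.00 ✓; |FR| = 18.50 ✓; ∠(AR, RF) = 90.00° ✓; |AR| = 6.800 ✓; bearing(A→M) − bearing(A→R) = 61.00° ✓; |AM| = 6.800 ✓; ∠(AM, MT) = 93.40° ✗; |MT| = 25.60 ✓.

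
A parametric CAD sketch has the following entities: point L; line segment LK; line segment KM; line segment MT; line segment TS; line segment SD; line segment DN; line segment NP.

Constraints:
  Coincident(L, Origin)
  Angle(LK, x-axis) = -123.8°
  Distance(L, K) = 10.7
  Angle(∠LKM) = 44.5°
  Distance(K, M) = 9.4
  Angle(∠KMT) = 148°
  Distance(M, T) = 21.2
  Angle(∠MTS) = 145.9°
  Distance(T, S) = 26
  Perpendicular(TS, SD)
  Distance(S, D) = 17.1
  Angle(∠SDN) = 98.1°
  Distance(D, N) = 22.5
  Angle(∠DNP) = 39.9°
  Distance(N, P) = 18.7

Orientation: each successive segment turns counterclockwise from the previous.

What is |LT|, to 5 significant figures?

20.097

L is at the origin; LK runs at -123.8° with length 10.7, so K = (-5.9524, -8.8915). ∠LKM = 44.5° gives KM at 11.700° from the x-axis; with |KM| = 9.4, M = (3.2523, -6.9853). ∠KMT = 148.0° gives MT at 43.700° from the x-axis; with |MT| = 21.2, T = (18.579, 7.6614). Then |LT| = |T − L| = 20.097.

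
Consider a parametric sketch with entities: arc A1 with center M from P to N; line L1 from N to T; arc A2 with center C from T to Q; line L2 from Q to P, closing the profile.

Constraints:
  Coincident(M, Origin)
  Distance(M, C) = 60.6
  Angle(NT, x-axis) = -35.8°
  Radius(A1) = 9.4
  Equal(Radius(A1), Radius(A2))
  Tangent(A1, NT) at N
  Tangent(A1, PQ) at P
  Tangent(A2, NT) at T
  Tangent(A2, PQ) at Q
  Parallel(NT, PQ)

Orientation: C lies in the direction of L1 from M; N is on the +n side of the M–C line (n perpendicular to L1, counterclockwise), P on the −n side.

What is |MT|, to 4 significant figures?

61.32

Tangency of A1 to both parallel lines with radius 9.4 puts N and P at M ± 9.4·n: N = (5.499, 7.624), P = (-5.499, -7.624). Equal radii place T and Q the same way about C: T = C + 9.4·n = (54.65, -27.82), Q = C − 9.4·n = (43.65, -43.07). Then |MT| = |T − M| = 61.32.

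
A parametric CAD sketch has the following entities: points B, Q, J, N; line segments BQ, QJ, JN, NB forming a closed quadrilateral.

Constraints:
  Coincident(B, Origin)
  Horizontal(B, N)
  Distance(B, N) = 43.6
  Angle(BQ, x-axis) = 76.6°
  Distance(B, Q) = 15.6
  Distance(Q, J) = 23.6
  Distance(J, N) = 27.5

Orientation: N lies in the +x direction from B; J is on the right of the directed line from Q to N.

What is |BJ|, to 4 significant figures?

17.12

B is at the origin; B and N share the same y with |BN| = 43.6 and N in +x, so N = (43.6, 0). BQ runs at 76.6° with |BQ| = 15.6, so Q = (3.615, 15.18). J is determined by |QJ| = 23.6 and |JN| = 27.5 together: it lies at the intersection of circle(Q, 23.6) and circle(N, 27.5). With |QN| = 42.77, the foot of the radical line on QN is 19.05 from Q and the perpendicular offset is √(23.6² − 19.05²) = 13.93. Taking the right-of-QN solution: J = (16.49, -4.605).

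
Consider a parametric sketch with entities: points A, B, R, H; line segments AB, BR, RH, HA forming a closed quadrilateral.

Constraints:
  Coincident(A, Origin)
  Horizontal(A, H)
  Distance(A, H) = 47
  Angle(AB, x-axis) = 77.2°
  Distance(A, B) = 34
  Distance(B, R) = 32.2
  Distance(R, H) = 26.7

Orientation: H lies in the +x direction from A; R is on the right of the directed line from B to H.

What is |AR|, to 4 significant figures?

20.89

Checks: |BR| = 32.20 ✓; |RH| = 26.70 ✓.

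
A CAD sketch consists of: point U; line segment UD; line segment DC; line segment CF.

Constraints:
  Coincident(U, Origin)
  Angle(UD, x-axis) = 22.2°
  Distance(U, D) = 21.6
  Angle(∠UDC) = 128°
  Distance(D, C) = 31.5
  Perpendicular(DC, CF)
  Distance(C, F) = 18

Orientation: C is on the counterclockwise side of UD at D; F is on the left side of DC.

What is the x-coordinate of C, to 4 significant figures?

28.58

U is at the origin; UD runs at 22.2° with length 21.6, so D = 21.6·(cos 22.2°, sin 22.2°) = (20.00, 8.161). ∠UDC = 128.0°, so DC runs at 22.2° + (180° − 128.0°) = 74.20° from the x-axis; with |DC| = 31.5, C = D + 31.5·(cos 74.20°, sin 74.20°) = (28.58, 38.47). So C.x = 28.58.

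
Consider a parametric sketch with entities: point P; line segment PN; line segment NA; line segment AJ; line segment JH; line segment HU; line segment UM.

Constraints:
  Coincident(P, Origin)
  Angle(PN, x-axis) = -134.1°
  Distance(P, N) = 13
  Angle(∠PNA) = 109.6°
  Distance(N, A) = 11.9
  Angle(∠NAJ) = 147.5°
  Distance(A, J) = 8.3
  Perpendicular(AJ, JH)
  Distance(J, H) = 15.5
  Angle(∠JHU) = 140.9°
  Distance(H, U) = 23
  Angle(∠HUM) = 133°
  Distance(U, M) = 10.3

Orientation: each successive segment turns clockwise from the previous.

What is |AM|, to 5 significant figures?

37.829

P is at the origin; PN runs at -134.1° with length 13.0, so N = (-9.0469, -9.3356). ∠PNA = 109.6° gives NA at 155.50° from the x-axis; with |NA| = 11.9, A = (-19.875, -4.4008). ∠NAJ = 147.5° gives AJ at 123.00° from the x-axis; with |AJ| = 8.3, J = (-24.396, 2.5602). The perpendicularity gives JH at right angles to AJ, so JH runs at 33.000°; with |JH| = 15.5, H = (-11.397, 11.002). ∠JHU = 140.9° gives HU at -6.1000° from the x-axis; with |HU| = 23.0, U = (11.473, 8.5580). ∠HUM = 133.0° gives UM at -53.100° from the x-axis; with |UM| = 10.3, M = (17.658, 0.32125). Then |AM| = |M − A| = 37.829.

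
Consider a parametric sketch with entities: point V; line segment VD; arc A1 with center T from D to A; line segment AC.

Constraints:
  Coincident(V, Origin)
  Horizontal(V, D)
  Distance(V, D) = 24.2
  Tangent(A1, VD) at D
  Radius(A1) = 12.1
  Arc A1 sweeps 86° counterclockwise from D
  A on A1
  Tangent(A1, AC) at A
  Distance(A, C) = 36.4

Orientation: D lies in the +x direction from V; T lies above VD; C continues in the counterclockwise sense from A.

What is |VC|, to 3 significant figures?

61.4

On A1, D sits at bearing -90° from T; an 86° counterclockwise sweep puts A at bearing -4°, so A = T + 12.1·(cos -4°, sin -4°) = (36.3, 11.3). Tangency of A1 to AC means the radius TA is perpendicular to AC, so AC runs along (−sin -4°, cos -4°); with |AC| = 36.4, C = (38.8, 47.6). Then |VC| = |C − V| = 61.4.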